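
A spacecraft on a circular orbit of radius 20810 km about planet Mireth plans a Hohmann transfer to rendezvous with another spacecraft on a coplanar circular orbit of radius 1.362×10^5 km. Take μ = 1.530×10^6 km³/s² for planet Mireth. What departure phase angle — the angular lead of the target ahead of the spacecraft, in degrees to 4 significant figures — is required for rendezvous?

φ = 101.2°

Transfer-ellipse semi-major axis a_t = (r₁ + r₂)/2 = (20810 + 1.362×10^5)/2 = 78505 km.
The half-period of the transfer ellipse is t = π√(a_t³/μ) = 55866 s.
Target angular speed ω₂ = √(μ/r₂³) = 2.4608×10^-5 rad/s.
Angle swept by the target during transfer: ω₂·t = 1.3748 rad = 78.77°.
Arrival is 180° from departure on the ellipse, so φ = 180° − 78.77° = 101.2°.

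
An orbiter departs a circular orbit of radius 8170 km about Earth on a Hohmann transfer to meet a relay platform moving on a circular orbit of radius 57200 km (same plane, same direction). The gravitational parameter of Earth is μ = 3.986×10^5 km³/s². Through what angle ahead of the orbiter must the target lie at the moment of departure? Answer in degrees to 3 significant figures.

The Hohmann ellipse has a_t = (r₁ + r₂)/2 = 32685 km.
The half-period of the transfer ellipse is t = π√(a_t³/μ) = 29400 s.
Target angular speed ω₂ = √(μ/r₂³) = 4.615×10^-5 rad/s.
Angle swept by the target during transfer: ω₂·t = 1.357 rad = 77.75°.
Arrival is 180° from departure on the ellipse, so φ = 180° − 77.75° = 102°.

φ = 102°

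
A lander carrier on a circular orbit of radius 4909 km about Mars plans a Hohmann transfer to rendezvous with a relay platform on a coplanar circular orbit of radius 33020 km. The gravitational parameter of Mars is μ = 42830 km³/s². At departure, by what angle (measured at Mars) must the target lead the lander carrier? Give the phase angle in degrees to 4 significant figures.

φ = 101.7°

Transfer-ellipse semi-major axis a_t = (r₁ + r₂)/2 = (4909 + 33020)/2 = 18964.5 km.
Transfer time t = π√(a_t³/μ) = 39645 s.
The target's mean motion on its circular orbit is ω₂ = √(μ/r₂³) = 3.4491×10^-5 rad/s.
Angle swept by the target during transfer: ω₂·t = 1.3674 rad = 78.346°.
Arrival is 180° from departure on the ellipse, so φ = 180° − 78.346° = 101.7°.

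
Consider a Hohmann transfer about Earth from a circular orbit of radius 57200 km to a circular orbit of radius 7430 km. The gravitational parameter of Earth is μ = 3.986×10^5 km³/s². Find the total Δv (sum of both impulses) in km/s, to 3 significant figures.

Δv = 3.79 km/s

Transfer-ellipse semi-major axis a_t = (r₁ + r₂)/2 = (57200 + 7430)/2 = 32315 km.
At r₁ the circular-orbit speed is v₁ = √(μ/r₁) = 2.640 km/s.
Transfer-orbit speed at r₁ (v² = μ(2/r − 1/a)): v_a = √[μ(2/r₁ − 1/a_t)] = 1.266 km/s.
First burn Δv₁ = |v_a − v₁| = 1.374 km/s.
Circular speed at r₂: v₂ = √(μ/r₂) = 7.3244 km/s.
Transfer-orbit speed at r₂: v_p = √[μ(2/r₂ − 1/a_t)] = 9.7447 km/s.
Second burn Δv₂ = |v₂ − v_p| = 2.420 km/s.
Total Δv = Δv₁ + Δv₂ = 3.794 km/s.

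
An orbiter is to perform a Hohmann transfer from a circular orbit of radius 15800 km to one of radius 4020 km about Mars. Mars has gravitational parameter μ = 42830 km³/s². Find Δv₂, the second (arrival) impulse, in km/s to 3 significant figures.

Δv₂ = 0.857 km/s

The Hohmann ellipse has a_t = (r₁ + r₂)/2 = 9910 km.
Circular speed at r = 4020 km: v_c = √(μ/r) = 3.2641 km/s.
Vis-viva on the transfer ellipse at r = 4020 km gives v_t = √[μ(2/r − 1/a_t)] = 4.1215 km/s.
Δv₂ = |v_t − v_c| = |4.1215 − 3.2641| = 0.8574 km/s.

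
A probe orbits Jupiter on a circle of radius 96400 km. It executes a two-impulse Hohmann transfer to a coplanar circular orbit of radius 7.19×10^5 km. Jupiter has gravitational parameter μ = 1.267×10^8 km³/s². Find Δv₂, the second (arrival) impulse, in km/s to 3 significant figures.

Δv₂ = 6.82 km/s

Transfer-ellipse semi-major axis a_t = (r₁ + r₂)/2 = (96400 + 7.190×10^5)/2 = 4.077×10^5 km.
On the circular orbit at r = 7.190×10^5 km, v_c = √(μ/r) = 13.275 km/s.
Vis-viva on the transfer ellipse at r = 7.190×10^5 km gives v_t = √[μ(2/r − 1/a_t)] = 6.4549 km/s.
Δv₂ = |v_t − v_c| = |6.4549 − 13.275| = 6.820 km/s.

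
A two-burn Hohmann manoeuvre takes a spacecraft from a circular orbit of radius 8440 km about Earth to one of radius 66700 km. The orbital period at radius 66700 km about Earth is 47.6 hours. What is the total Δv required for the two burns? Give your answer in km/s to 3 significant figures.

From Kepler's third law T² = 4π²r³/μ at r = 66700 km, T = 47.6 hours = 47.6 × 3600 s = 1.7136×10^5 s: μ = 4π²r³/T² = 3.98950×10^5 km³/s².
Transfer-ellipse semi-major axis a_t = (r₁ + r₂)/2 = (8440 + 66700)/2 = 37570 km.
Circular speed at r₁: v₁ = √(μ/r₁) = √(3.98950×10^5/8440) = 6.8752 km/s.
On the transfer ellipse at r₁, v² = μ(2/r − 1/a) gives v_p = √[μ(2/r₁ − 1/a_t)] = 9.1607 km/s.
First burn Δv₁ = |v_p − v₁| = 2.2855 km/s.
At r₂, v₂ = √(μ/r₂) = 2.4457 km/s.
Transfer-orbit speed at r₂: v_a = √[μ(2/r₂ − 1/a_t)] = 1.1592 km/s.
Second burn Δv₂ = |v₂ − v_a| = 1.2865 km/s.
Total Δv = Δv₁ + Δv₂ = 3.572 km/s.

Δv = 3.57 km/s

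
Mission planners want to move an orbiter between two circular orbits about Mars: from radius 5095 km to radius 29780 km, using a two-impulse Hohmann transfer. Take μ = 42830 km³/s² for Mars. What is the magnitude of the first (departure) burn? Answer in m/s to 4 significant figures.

The Hohmann ellipse has a_t = (r₁ + r₂)/2 = 17437.5 km.
On the circular orbit at r = 5095 km, v_c = √(μ/r) = 2.8994 km/s.
Transfer-orbit speed at the same r (vis-viva, a = a_t): v_t = √[μ(2/r − 1/a_t)] = 3.7890 km/s.
Δv₁ = |v_t − v_c| = |3.7890 − 2.8994| = 0.8896 km/s.

Δv₁ = 889.6 m/s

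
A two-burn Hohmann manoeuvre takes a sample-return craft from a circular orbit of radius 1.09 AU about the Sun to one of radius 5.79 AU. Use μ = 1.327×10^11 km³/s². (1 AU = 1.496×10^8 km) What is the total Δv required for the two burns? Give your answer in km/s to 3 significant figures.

In km: r₁ = 1.09 × 1.496×10^8 = 1.63064×10^8 km; r₂ = 5.79 × 1.496×10^8 = 8.66184×10^8 km.
The Hohmann ellipse has a_t = (r₁ + r₂)/2 = 5.14624×10^8 km.
Circular speed at r₁: v₁ = √(μ/r₁) = √(1.327×10^11/1.63064×10^8) = 28.527 km/s.
Transfer-orbit speed at r₁ (vis-viva): v_p = √[μ(2/r₁ − 1/a_t)] = 37.010 km/s.
First burn Δv₁ = |v_p − v₁| = 8.483 km/s.
At r₂, v₂ = √(μ/r₂) = 12.377 km/s.
Transfer-orbit speed at r₂: v_a = √[μ(2/r₂ − 1/a_t)] = 6.9673 km/s.
Second burn Δv₂ = |v₂ − v_a| = 5.410 km/s.
Δv = Δv₁ + Δv₂ = 8.483 + 5.410 = 13.89 km/s.

Δv = 13.9 km/s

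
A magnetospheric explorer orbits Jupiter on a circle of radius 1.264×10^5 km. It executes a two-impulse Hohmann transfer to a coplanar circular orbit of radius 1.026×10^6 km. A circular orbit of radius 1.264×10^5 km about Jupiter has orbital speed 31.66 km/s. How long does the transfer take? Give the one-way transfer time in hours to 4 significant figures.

t = 33.91 hours

From the circular-orbit relation v² = μ/r at r = 1.264×10^5 km: μ = v²r = (31.66)² × 1.264×10^5 = 1.26698×10^8 km³/s².
Semi-major axis of the transfer orbit: a_t = (1.264×10^5 + 1.026×10^6)/2 = 5.762×10^5 km.
Half the transfer-orbit period gives t = π√(a_t³/μ) = 1.2207×10^5 s.
Converting: 1.2207×10^5 s ÷ 3600 s/hour = 33.91 hours.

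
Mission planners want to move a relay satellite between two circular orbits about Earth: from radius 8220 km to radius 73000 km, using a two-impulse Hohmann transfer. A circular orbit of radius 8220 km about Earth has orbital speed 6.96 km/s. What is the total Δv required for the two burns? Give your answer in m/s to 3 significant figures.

Δv = 3660 m/s

From the circular-orbit relation v² = μ/r at r = 8220 km: μ = v²r = (6.96)² × 8220 = 3.98190×10^5 km³/s².
Semi-major axis of the transfer orbit: a_t = (8220 + 73000)/2 = 40610 km.
Circular speed at r₁: v₁ = √(μ/r₁) = √(3.98190×10^5/8220) = 6.9600 km/s.
On the transfer ellipse at r₁, vis-viva gives v_p = √[μ(2/r₁ − 1/a_t)] = 9.3316 km/s.
First burn Δv₁ = |v_p − v₁| = 2.3716 km/s.
At r₂, v₂ = √(μ/r₂) = 2.33552 km/s.
Transfer-orbit speed at r₂: v_a = √[μ(2/r₂ − 1/a_t)] = 1.05076 km/s.
Second burn Δv₂ = |v₂ − v_a| = 1.2848 km/s.
Δv = Δv₁ + Δv₂ = 2.3716 + 1.2848 = 3.656 km/s.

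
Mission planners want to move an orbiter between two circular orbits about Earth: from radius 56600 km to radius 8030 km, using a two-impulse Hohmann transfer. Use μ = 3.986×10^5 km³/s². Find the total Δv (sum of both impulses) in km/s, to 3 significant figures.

The Hohmann ellipse has a_t = (r₁ + r₂)/2 = 32315 km.
Circular speed at r₁: v₁ = √(μ/r₁) = √(3.986×10^5/56600) = 2.654 km/s.
Transfer-orbit speed at r₁ (vis-viva): v_a = √[μ(2/r₁ − 1/a_t)] = 1.323 km/s.
First burn Δv₁ = |v_a − v₁| = 1.331 km/s.
At r₂, v₂ = √(μ/r₂) = 7.045 km/s.
Transfer-orbit speed at r₂: v_p = √[μ(2/r₂ − 1/a_t)] = 9.324 km/s.
Second burn Δv₂ = |v₂ − v_p| = 2.279 km/s.
Δv = Δv₁ + Δv₂ = 1.331 + 2.279 = 3.610 km/s.

Δv = 3.61 km/s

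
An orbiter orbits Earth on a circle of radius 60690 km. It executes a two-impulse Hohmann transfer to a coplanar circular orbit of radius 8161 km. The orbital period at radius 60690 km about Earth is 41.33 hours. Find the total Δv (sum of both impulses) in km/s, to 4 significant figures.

From Kepler's third law T² = 4π²r³/μ at r = 60690 km, T = 41.33 hours = 41.33 × 3600 s = 1.48788×10^5 s: μ = 4π²r³/T² = 3.98635×10^5 km³/s².
Semi-major axis of the transfer orbit: a_t = (60690 + 8161)/2 = 34425.5 km.
Circular speed at r₁: v₁ = √(μ/r₁) = √(3.98635×10^5/60690) = 2.563 km/s.
Transfer-orbit speed at r₁ (vis-viva): v_a = √[μ(2/r₁ − 1/a_t)] = 1.248 km/s.
First burn Δv₁ = |v_a − v₁| = 1.315 km/s.
At r₂, v₂ = √(μ/r₂) = 6.989 km/s.
Transfer-orbit speed at r₂: v_p = √[μ(2/r₂ − 1/a_t)] = 9.280 km/s.
Second burn Δv₂ = |v₂ − v_p| = 2.291 km/s.
Total Δv = Δv₁ + Δv₂ = 3.606 km/s.

Δv = 3.606 km/s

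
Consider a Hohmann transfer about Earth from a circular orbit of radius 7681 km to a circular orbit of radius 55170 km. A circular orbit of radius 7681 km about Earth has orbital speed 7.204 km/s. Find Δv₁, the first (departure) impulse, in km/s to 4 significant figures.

Δv₁ = 2.341 km/s

From the circular-orbit relation v² = μ/r at r = 7681 km: μ = v²r = (7.204)² × 7681 = 3.98626×10^5 km³/s².
Transfer-ellipse semi-major axis a_t = (r₁ + r₂)/2 = (7681 + 55170)/2 = 31425.5 km.
On the circular orbit at r = 7681 km, v_c = √(μ/r) = 7.204 km/s.
Vis-viva on the transfer ellipse at r = 7681 km gives v_t = √[μ(2/r − 1/a_t)] = 9.545 km/s.
Δv₁ = |v_t − v_c| = |9.545 − 7.204| = 2.341 km/s.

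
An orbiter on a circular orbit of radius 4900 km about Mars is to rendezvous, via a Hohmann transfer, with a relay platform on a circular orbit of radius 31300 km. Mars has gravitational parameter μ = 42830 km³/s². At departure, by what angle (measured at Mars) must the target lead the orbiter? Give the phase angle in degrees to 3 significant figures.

Transfer-ellipse semi-major axis a_t = (r₁ + r₂)/2 = (4900 + 31300)/2 = 18100 km.
Transfer time t = π√(a_t³/μ) = 36965 s.
Target angular speed ω₂ = √(μ/r₂³) = 3.7373×10^-5 rad/s.
Angle swept by the target during transfer: ω₂·t = 1.3815 rad = 79.15°.
Arrival is 180° from departure on the ellipse, so φ = 180° − 79.15° = 101°.

φ = 101°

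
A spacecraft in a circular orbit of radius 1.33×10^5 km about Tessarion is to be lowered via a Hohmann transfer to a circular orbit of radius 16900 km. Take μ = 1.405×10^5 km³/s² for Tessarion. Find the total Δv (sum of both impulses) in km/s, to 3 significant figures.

Δv = 1.50 km/s

Transfer-ellipse semi-major axis a_t = (r₁ + r₂)/2 = (1.330×10^5 + 16900)/2 = 74950 km.
Circular speed at r₁: v₁ = √(μ/r₁) = √(1.405×10^5/1.330×10^5) = 1.02781 km/s.
Transfer-orbit speed at r₁ (v² = μ(2/r − 1/a)): v_a = √[μ(2/r₁ − 1/a_t)] = 0.488056 km/s.
First burn Δv₁ = |v_a − v₁| = 0.5398 km/s.
At r₂, v₂ = √(μ/r₂) = 2.8833 km/s.
Transfer-orbit speed at r₂: v_p = √[μ(2/r₂ − 1/a_t)] = 3.8409 km/s.
Second burn Δv₂ = |v₂ − v_p| = 0.9576 km/s.
Total Δv = Δv₁ + Δv₂ = 1.497 km/s.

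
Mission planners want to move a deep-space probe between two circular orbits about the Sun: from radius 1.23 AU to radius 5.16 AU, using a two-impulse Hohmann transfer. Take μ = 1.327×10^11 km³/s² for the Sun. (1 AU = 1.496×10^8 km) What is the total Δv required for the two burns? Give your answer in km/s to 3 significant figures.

In km: r₁ = 1.23 × 1.496×10^8 = 1.84008×10^8 km; r₂ = 5.16 × 1.496×10^8 = 7.71936×10^8 km.
Transfer-ellipse semi-major axis a_t = (r₁ + r₂)/2 = (1.84008×10^8 + 7.71936×10^8)/2 = 4.77972×10^8 km.
Circular speed at r₁: v₁ = √(μ/r₁) = √(1.327×10^11/1.84008×10^8) = 26.855 km/s.
Transfer-orbit speed at r₁ (vis-viva): v_p = √[μ(2/r₁ − 1/a_t)] = 34.128 km/s.
First burn Δv₁ = |v_p − v₁| = 7.273 km/s.
At r₂, v₂ = √(μ/r₂) = 13.111 km/s.
Transfer-orbit speed at r₂: v_a = √[μ(2/r₂ − 1/a_t)] = 8.1351 km/s.
Second burn Δv₂ = |v₂ − v_a| = 4.976 km/s.
Δv = Δv₁ + Δv₂ = 7.273 + 4.976 = 12.25 km/s.

Δv = 12.2 km/s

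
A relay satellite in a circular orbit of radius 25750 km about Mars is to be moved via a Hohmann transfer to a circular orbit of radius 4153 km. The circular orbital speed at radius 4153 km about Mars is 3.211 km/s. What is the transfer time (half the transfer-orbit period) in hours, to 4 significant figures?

t = 7.710 hours

From the circular-orbit relation v² = μ/r at r = 4153 km: μ = v²r = (3.211)² × 4153 = 42819.6 km³/s².
The Hohmann ellipse has a_t = (r₁ + r₂)/2 = 14951.5 km.
Half the transfer-orbit period gives t = π√(a_t³/μ) = 27756 s.
Converting: 27756 s ÷ 3600 s/hour = 7.710 hours.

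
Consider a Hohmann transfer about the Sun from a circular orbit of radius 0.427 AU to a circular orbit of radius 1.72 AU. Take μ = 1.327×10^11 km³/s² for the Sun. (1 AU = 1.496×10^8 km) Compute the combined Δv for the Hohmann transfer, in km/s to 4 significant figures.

Δv = 20.50 km/s

In km: r₁ = 0.427 × 1.496×10^8 = 6.38792×10^7 km; r₂ = 1.72 × 1.496×10^8 = 2.57312×10^8 km.
The Hohmann ellipse has a_t = (r₁ + r₂)/2 = 1.605956×10^8 km.
At r₁ the circular-orbit speed is v₁ = √(μ/r₁) = 45.58 km/s.
Transfer-orbit speed at r₁ (vis-viva equation): v_p = √[μ(2/r₁ − 1/a_t)] = 57.69 km/s.
First burn Δv₁ = |v_p − v₁| = 12.11 km/s.
Circular speed at r₂: v₂ = √(μ/r₂) = 22.709 km/s.
Transfer-orbit speed at r₂: v_a = √[μ(2/r₂ − 1/a_t)] = 14.322 km/s.
Second burn Δv₂ = |v₂ − v_a| = 8.387 km/s.
Δv = Δv₁ + Δv₂ = 12.11 + 8.387 = 20.50 km/s.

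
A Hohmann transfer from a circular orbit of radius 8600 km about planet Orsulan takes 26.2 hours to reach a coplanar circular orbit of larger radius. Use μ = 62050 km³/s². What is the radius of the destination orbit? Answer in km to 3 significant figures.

Transfer time t = 26.2 hours = 94320 s, and t = π√(a_t³/μ).
So a_t = (μ t²/π²)^(1/3) = (62050 × (94320)² / π²)^(1/3) = 38243 km.
Since a_t = (r₁ + r₂)/2, r₂ = 2a_t − r₁ = 2×38243 − 8600 = 67886 km.

r₂ = 67900 km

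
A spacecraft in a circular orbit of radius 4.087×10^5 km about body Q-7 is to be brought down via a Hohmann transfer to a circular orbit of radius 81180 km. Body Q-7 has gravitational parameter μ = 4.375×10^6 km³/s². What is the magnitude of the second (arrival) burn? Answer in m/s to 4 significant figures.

Transfer-ellipse semi-major axis a_t = (r₁ + r₂)/2 = (4.087×10^5 + 81180)/2 = 2.4494×10^5 km.
Circular speed at r = 81180 km: v_c = √(μ/r) = 7.341 km/s.
Vis-viva on the transfer ellipse at r = 81180 km gives v_t = √[μ(2/r − 1/a_t)] = 9.483 km/s.
Δv₂ = |v_t − v_c| = |9.483 − 7.341| = 2.142 km/s.

Δv₂ = 2142 m/s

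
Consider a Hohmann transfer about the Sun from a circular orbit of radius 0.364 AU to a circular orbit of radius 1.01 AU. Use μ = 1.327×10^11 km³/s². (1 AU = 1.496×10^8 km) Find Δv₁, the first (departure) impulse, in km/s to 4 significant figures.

In km: r₁ = 0.364 × 1.496×10^8 = 5.44544×10^7 km; r₂ = 1.01 × 1.496×10^8 = 1.51096×10^8 km.
Transfer-ellipse semi-major axis a_t = (r₁ + r₂)/2 = (5.44544×10^7 + 1.51096×10^8)/2 = 1.027752×10^8 km.
On the circular orbit at r = 5.44544×10^7 km, v_c = √(μ/r) = 49.365 km/s.
Transfer-orbit speed at the same r (vis-viva, a = a_t): v_t = √[μ(2/r − 1/a_t)] = 59.855 km/s.
Δv₁ = |v_t − v_c| = |59.855 − 49.365| = 10.49 km/s.

Δv₁ = 10.49 km/s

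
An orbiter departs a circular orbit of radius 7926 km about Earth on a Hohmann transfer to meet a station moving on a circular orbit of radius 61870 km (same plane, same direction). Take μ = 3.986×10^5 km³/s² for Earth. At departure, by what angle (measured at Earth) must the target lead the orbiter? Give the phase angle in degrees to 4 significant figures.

φ = 103.7°

Semi-major axis of the transfer orbit: a_t = (7926 + 61870)/2 = 34898 km.
The half-period of the transfer ellipse is t = π√(a_t³/μ) = 32440 s.
The target's mean motion on its circular orbit is ω₂ = √(μ/r₂³) = 4.1025×10^-5 rad/s.
Angle swept by the target during transfer: ω₂·t = 1.33085 rad = 76.252°.
The orbiter traverses 180° on the transfer ellipse, so the target must lead by 180° − 76.252° = 103.7°.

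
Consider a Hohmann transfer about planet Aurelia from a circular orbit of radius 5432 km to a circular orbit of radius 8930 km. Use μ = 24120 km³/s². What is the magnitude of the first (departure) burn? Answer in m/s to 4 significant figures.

Δv₁ = 242.6 m/s

Semi-major axis of the transfer orbit: a_t = (5432 + 8930)/2 = 7181 km.
On the circular orbit at r = 5432 km, v_c = √(μ/r) = 2.107215 km/s.
Vis-viva on the transfer ellipse at r = 5432 km gives v_t = √[μ(2/r − 1/a_t)] = 2.349860 km/s.
Δv₁ = |v_t − v_c| = |2.349860 − 2.107215| = 0.2426 km/s.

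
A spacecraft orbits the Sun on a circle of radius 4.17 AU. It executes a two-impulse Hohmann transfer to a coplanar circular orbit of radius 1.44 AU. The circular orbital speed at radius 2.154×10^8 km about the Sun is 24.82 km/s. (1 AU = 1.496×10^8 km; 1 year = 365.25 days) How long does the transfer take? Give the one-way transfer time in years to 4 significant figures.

t = 2.349 years

From the circular-orbit relation v² = μ/r at r = 2.154×10^8 km: μ = v²r = (24.82)² × 2.154×10^8 = 1.32693×10^11 km³/s².
In km: r₁ = 4.17 × 1.496×10^8 = 6.23832×10^8 km; r₂ = 1.44 × 1.496×10^8 = 2.15424×10^8 km.
Transfer-ellipse semi-major axis a_t = (r₁ + r₂)/2 = (6.23832×10^8 + 2.15424×10^8)/2 = 4.19628×10^8 km.
Transfer time t = π√(a_t³/μ) = π√((4.19628×10^8)³ / 1.32693×10^11) = 7.413×10^7 s.
Converting: 7.413×10^7 s ÷ 3.15576×10^7 s/year (365.25 × 86400) = 2.349 years.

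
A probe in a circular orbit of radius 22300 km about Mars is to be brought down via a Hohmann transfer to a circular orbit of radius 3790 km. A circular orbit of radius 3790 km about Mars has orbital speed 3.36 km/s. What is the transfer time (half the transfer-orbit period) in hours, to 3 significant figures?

t = 6.29 hours

From the circular-orbit relation v² = μ/r at r = 3790 km: μ = v²r = (3.36)² × 3790 = 42787.6 km³/s².
Transfer-ellipse semi-major axis a_t = (r₁ + r₂)/2 = (22300 + 3790)/2 = 13045 km.
Transfer time t = π√(a_t³/μ) = π√((13045)³ / 42787.6) = 22630 s.
Converting: 22630 s ÷ 3600 s/hour = 6.29 hours.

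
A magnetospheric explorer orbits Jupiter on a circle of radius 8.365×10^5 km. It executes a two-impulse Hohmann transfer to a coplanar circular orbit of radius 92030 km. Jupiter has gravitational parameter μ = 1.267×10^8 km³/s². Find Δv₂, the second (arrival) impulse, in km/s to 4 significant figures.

Δv₂ = 12.70 km/s

Transfer-ellipse semi-major axis a_t = (r₁ + r₂)/2 = (8.365×10^5 + 92030)/2 = 4.64265×10^5 km.
Circular speed at r = 92030 km: v_c = √(μ/r) = 37.104 km/s.
Vis-viva on the transfer ellipse at r = 92030 km gives v_t = √[μ(2/r − 1/a_t)] = 49.805 km/s.
Δv₂ = |v_t − v_c| = |49.805 − 37.104| = 12.70 km/s.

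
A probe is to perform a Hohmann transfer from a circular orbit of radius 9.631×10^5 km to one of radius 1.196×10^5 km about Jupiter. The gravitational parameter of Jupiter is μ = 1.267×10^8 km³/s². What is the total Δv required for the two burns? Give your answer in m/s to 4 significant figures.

Transfer-ellipse semi-major axis a_t = (r₁ + r₂)/2 = (9.631×10^5 + 1.196×10^5)/2 = 5.4135×10^5 km.
Circular speed at r₁: v₁ = √(μ/r₁) = √(1.267×10^8/9.631×10^5) = 11.4697 km/s.
On the transfer ellipse at r₁, vis-viva gives v_a = √[μ(2/r₁ − 1/a_t)] = 5.39112 km/s.
First burn Δv₁ = |v_a − v₁| = 6.0786 km/s.
Circular speed at r₂: v₂ = √(μ/r₂) = 32.548 km/s.
Transfer-orbit speed at r₂: v_p = √[μ(2/r₂ − 1/a_t)] = 43.413 km/s.
Second burn Δv₂ = |v₂ − v_p| = 10.865 km/s.
Total Δv = Δv₁ + Δv₂ = 16.94 km/s.

Δv = 16940 m/s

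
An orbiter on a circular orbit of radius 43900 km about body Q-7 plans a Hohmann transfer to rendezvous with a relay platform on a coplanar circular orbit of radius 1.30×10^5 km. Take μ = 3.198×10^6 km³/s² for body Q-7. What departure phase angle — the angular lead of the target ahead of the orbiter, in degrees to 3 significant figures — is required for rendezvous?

The Hohmann ellipse has a_t = (r₁ + r₂)/2 = 86950 km.
The half-period of the transfer ellipse is t = π√(a_t³/μ) = 45042 s.
The target's mean motion on its circular orbit is ω₂ = √(μ/r₂³) = 3.8153×10^-5 rad/s.
Angle swept by the target during transfer: ω₂·t = 1.7185 rad = 98.46°.
Arrival is 180° from departure on the ellipse, so φ = 180° − 98.46° = 81.5°.

φ = 81.5°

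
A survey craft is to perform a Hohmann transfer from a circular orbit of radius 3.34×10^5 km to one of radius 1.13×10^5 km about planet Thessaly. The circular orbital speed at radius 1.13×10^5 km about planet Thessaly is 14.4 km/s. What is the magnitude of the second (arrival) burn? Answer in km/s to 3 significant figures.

From the circular-orbit relation v² = μ/r at r = 1.13×10^5 km: μ = v²r = (14.4)² × 1.13×10^5 = 2.34317×10^7 km³/s².
The Hohmann ellipse has a_t = (r₁ + r₂)/2 = 2.235×10^5 km.
On the circular orbit at r = 1.130×10^5 km, v_c = √(μ/r) = 14.400 km/s.
Vis-viva on the transfer ellipse at r = 1.130×10^5 km gives v_t = √[μ(2/r − 1/a_t)] = 17.603 km/s.
Δv₂ = |v_t − v_c| = |17.603 − 14.400| = 3.203 km/s.

Δv₂ = 3.20 km/s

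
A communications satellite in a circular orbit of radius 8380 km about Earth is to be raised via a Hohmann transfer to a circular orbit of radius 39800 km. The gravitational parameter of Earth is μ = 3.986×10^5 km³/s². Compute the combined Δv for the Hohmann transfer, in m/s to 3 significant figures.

Δv = 3270 m/s

Transfer-ellipse semi-major axis a_t = (r₁ + r₂)/2 = (8380 + 39800)/2 = 24090 km.
Circular speed at r₁: v₁ = √(μ/r₁) = √(3.986×10^5/8380) = 6.897 km/s.
On the transfer ellipse at r₁, vis-viva gives v_p = √[μ(2/r₁ − 1/a_t)] = 8.865 km/s.
First burn Δv₁ = |v_p − v₁| = 1.968 km/s.
At r₂, v₂ = √(μ/r₂) = 3.165 km/s.
Transfer-orbit speed at r₂: v_a = √[μ(2/r₂ − 1/a_t)] = 1.867 km/s.
Second burn Δv₂ = |v₂ − v_a| = 1.298 km/s.
Total Δv = Δv₁ + Δv₂ = 3.266 km/s.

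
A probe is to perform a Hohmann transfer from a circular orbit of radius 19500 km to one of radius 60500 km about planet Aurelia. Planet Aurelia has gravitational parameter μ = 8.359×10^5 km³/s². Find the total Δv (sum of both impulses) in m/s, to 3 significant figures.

Transfer-ellipse semi-major axis a_t = (r₁ + r₂)/2 = (19500 + 60500)/2 = 40000 km.
Circular speed at r₁: v₁ = √(μ/r₁) = √(8.359×10^5/19500) = 6.547 km/s.
Transfer-orbit speed at r₁ (vis-viva): v_p = √[μ(2/r₁ − 1/a_t)] = 8.052 km/s.
First burn Δv₁ = |v_p − v₁| = 1.505 km/s.
At r₂, v₂ = √(μ/r₂) = 3.717 km/s.
Transfer-orbit speed at r₂: v_a = √[μ(2/r₂ − 1/a_t)] = 2.595 km/s.
Second burn Δv₂ = |v₂ − v_a| = 1.122 km/s.
Total Δv = Δv₁ + Δv₂ = 2.627 km/s.

Δv = 2630 m/s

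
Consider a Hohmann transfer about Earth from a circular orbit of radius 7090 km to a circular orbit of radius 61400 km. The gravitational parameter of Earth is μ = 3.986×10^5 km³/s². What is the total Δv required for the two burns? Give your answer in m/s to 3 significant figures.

The Hohmann ellipse has a_t = (r₁ + r₂)/2 = 34245 km.
Circular speed at r₁: v₁ = √(μ/r₁) = √(3.986×10^5/7090) = 7.498 km/s.
Transfer-orbit speed at r₁ (vis-viva): v_p = √[μ(2/r₁ − 1/a_t)] = 10.04 km/s.
First burn Δv₁ = |v_p − v₁| = 2.542 km/s.
Circular speed at r₂: v₂ = √(μ/r₂) = 2.548 km/s.
Transfer-orbit speed at r₂: v_a = √[μ(2/r₂ − 1/a_t)] = 1.159 km/s.
Second burn Δv₂ = |v₂ − v_a| = 1.389 km/s.
Δv = Δv₁ + Δv₂ = 2.542 + 1.389 = 3.931 km/s.

Δv = 3930 m/s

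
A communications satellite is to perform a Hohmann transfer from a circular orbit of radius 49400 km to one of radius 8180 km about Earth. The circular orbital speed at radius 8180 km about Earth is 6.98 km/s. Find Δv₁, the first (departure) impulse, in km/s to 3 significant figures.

Δv₁ = 1.33 km/s

From the circular-orbit relation v² = μ/r at r = 8180 km: μ = v²r = (6.98)² × 8180 = 3.98533×10^5 km³/s².
Semi-major axis of the transfer orbit: a_t = (49400 + 8180)/2 = 28790 km.
Circular speed at r = 49400 km: v_c = √(μ/r) = 2.840 km/s.
Vis-viva on the transfer ellipse at r = 49400 km gives v_t = √[μ(2/r − 1/a_t)] = 1.514 km/s.
Δv₁ = |v_t − v_c| = |1.514 − 2.840| = 1.326 km/s.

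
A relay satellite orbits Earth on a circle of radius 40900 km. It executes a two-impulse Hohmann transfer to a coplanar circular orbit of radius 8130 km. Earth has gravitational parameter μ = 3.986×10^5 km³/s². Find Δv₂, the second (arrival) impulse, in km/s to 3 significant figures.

Semi-major axis of the transfer orbit: a_t = (40900 + 8130)/2 = 24515 km.
Circular speed at r = 8130 km: v_c = √(μ/r) = 7.002 km/s.
Transfer-orbit speed at the same r (vis-viva, a = a_t): v_t = √[μ(2/r − 1/a_t)] = 9.044 km/s.
Δv₂ = |v_t − v_c| = |9.044 − 7.002| = 2.042 km/s.

Δv₂ = 2.04 km/s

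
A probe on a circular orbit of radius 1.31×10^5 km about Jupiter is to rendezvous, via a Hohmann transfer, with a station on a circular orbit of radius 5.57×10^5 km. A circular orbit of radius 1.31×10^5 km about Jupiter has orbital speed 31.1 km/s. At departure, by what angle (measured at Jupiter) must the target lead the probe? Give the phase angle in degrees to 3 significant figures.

φ = 92.6°

From the circular-orbit relation v² = μ/r at r = 1.31×10^5 km: μ = v²r = (31.1)² × 1.31×10^5 = 1.26705×10^8 km³/s².
Transfer-ellipse semi-major axis a_t = (r₁ + r₂)/2 = (1.310×10^5 + 5.570×10^5)/2 = 3.440×10^5 km.
The half-period of the transfer ellipse is t = π√(a_t³/μ) = 56311 s.
The target's mean motion on its circular orbit is ω₂ = √(μ/r₂³) = 2.7078×10^-5 rad/s.
Angle swept by the target during transfer: ω₂·t = 1.5248 rad = 87.36°.
The probe traverses 180° on the transfer ellipse, so the target must lead by 180° − 87.36° = 92.6°.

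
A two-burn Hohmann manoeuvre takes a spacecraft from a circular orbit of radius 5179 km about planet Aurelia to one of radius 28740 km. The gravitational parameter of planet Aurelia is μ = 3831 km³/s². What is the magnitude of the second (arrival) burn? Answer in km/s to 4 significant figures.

Δv₂ = 0.1633 km/s

Semi-major axis of the transfer orbit: a_t = (5179 + 28740)/2 = 16959.5 km.
On the circular orbit at r = 28740 km, v_c = √(μ/r) = 0.3651 km/s.
Transfer-orbit speed at the same r (vis-viva, a = a_t): v_t = √[μ(2/r − 1/a_t)] = 0.2018 km/s.
Δv₂ = |v_t − v_c| = |0.2018 − 0.3651| = 0.1633 km/s.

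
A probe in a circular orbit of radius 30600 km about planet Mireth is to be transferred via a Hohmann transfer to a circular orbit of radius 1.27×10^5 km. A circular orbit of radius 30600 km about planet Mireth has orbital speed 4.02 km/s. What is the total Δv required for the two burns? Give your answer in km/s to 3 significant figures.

Δv = 1.83 km/s

From the circular-orbit relation v² = μ/r at r = 30600 km: μ = v²r = (4.02)² × 30600 = 4.94508×10^5 km³/s².
Transfer-ellipse semi-major axis a_t = (r₁ + r₂)/2 = (30600 + 1.270×10^5)/2 = 78800 km.
Circular speed at r₁: v₁ = √(μ/r₁) = √(4.94508×10^5/30600) = 4.020 km/s.
On the transfer ellipse at r₁, vis-viva gives v_p = √[μ(2/r₁ − 1/a_t)] = 5.103 km/s.
First burn Δv₁ = |v_p − v₁| = 1.083 km/s.
Circular speed at r₂: v₂ = √(μ/r₂) = 1.9733 km/s.
Transfer-orbit speed at r₂: v_a = √[μ(2/r₂ − 1/a_t)] = 1.2297 km/s.
Second burn Δv₂ = |v₂ − v_a| = 0.7436 km/s.
Total Δv = Δv₁ + Δv₂ = 1.827 km/s.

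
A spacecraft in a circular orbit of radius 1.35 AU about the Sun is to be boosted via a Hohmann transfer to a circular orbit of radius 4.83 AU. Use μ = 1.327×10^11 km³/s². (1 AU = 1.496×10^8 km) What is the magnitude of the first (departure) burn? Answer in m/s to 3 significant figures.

Δv₁ = 6410 m/s

In km: r₁ = 1.35 × 1.496×10^8 = 2.0196×10^8 km; r₂ = 4.83 × 1.496×10^8 = 7.22568×10^8 km.
The Hohmann ellipse has a_t = (r₁ + r₂)/2 = 4.62264×10^8 km.
Circular speed at r = 2.0196×10^8 km: v_c = √(μ/r) = 25.633 km/s.
Transfer-orbit speed at the same r (vis-viva, a = a_t): v_t = √[μ(2/r − 1/a_t)] = 32.048 km/s.
Δv₁ = |v_t − v_c| = |32.048 − 25.633| = 6.415 km/s.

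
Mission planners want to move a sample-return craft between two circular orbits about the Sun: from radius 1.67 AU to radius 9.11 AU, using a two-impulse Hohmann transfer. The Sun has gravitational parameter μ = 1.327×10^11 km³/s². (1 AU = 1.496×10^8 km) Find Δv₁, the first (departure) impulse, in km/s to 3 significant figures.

Δv₁ = 6.92 km/s

In km: r₁ = 1.67 × 1.496×10^8 = 2.49832×10^8 km; r₂ = 9.11 × 1.496×10^8 = 1.362856×10^9 km.
The Hohmann ellipse has a_t = (r₁ + r₂)/2 = 8.06344×10^8 km.
Circular speed at r = 2.49832×10^8 km: v_c = √(μ/r) = 23.0468 km/s.
Transfer-orbit speed at the same r (vis-viva, a = a_t): v_t = √[μ(2/r − 1/a_t)] = 29.9624 km/s.
Δv₁ = |v_t − v_c| = |29.9624 − 23.0468| = 6.916 km/s.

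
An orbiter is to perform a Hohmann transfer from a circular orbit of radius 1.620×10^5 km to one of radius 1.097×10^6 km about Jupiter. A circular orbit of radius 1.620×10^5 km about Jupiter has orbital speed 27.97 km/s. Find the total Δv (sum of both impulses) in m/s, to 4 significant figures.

Δv = 14250 m/s

From the circular-orbit relation v² = μ/r at r = 1.620×10^5 km: μ = v²r = (27.97)² × 1.620×10^5 = 1.26736×10^8 km³/s².
The Hohmann ellipse has a_t = (r₁ + r₂)/2 = 6.295×10^5 km.
Circular speed at r₁: v₁ = √(μ/r₁) = √(1.26736×10^8/1.620×10^5) = 27.970 km/s.
Transfer-orbit speed at r₁ (v² = μ(2/r − 1/a)): v_p = √[μ(2/r₁ − 1/a_t)] = 36.923 km/s.
First burn Δv₁ = |v_p − v₁| = 8.953 km/s.
At r₂, v₂ = √(μ/r₂) = 10.7485 km/s.
Transfer-orbit speed at r₂: v_a = √[μ(2/r₂ − 1/a_t)] = 5.45263 km/s.
Second burn Δv₂ = |v₂ − v_a| = 5.296 km/s.
Total Δv = Δv₁ + Δv₂ = 14.25 km/s.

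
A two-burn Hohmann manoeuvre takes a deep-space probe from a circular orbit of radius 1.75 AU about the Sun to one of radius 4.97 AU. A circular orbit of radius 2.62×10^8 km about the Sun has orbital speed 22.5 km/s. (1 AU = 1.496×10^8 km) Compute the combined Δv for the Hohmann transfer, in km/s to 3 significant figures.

From the circular-orbit relation v² = μ/r at r = 2.62×10^8 km: μ = v²r = (22.5)² × 2.62×10^8 = 1.32638×10^11 km³/s².
In km: r₁ = 1.75 × 1.496×10^8 = 2.618×10^8 km; r₂ = 4.97 × 1.496×10^8 = 7.43512×10^8 km.
Semi-major axis of the transfer orbit: a_t = (2.618×10^8 + 7.43512×10^8)/2 = 5.02656×10^8 km.
At r₁ the circular-orbit speed is v₁ = √(μ/r₁) = 22.5086 km/s.
On the transfer ellipse at r₁, vis-viva equation gives v_p = √[μ(2/r₁ − 1/a_t)] = 27.3752 km/s.
First burn Δv₁ = |v_p − v₁| = 4.867 km/s.
At r₂, v₂ = √(μ/r₂) = 13.356 km/s.
Transfer-orbit speed at r₂: v_a = √[μ(2/r₂ − 1/a_t)] = 9.6391 km/s.
Second burn Δv₂ = |v₂ − v_a| = 3.717 km/s.
Total Δv = Δv₁ + Δv₂ = 8.584 km/s.

Δv = 8.58 km/s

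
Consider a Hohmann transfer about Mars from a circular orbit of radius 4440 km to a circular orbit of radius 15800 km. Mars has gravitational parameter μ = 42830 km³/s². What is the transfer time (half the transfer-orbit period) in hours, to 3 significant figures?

Semi-major axis of the transfer orbit: a_t = (4440 + 15800)/2 = 10120 km.
Transfer time t = π√(a_t³/μ) = π√((10120)³ / 42830) = 15450 s.
Converting: 15450 s ÷ 3600 s/hour = 4.29 hours.

t = 4.29 hours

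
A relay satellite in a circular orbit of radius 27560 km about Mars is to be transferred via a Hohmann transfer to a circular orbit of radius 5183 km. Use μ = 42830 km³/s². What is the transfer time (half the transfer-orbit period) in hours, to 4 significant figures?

t = 8.833 hours

Transfer-ellipse semi-major axis a_t = (r₁ + r₂)/2 = (27560 + 5183)/2 = 16371.5 km.
Half the transfer-orbit period gives t = π√(a_t³/μ) = 31800 s.
Converting: 31800 s ÷ 3600 s/hour = 8.833 hours.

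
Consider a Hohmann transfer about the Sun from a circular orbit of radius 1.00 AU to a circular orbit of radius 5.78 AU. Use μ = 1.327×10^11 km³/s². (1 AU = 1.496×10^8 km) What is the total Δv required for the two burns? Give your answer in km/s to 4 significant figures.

In km: r₁ = 1.00 × 1.496×10^8 = 1.496×10^8 km; r₂ = 5.78 × 1.496×10^8 = 8.64688×10^8 km.
The Hohmann ellipse has a_t = (r₁ + r₂)/2 = 5.07144×10^8 km.
At r₁ the circular-orbit speed is v₁ = √(μ/r₁) = 29.783 km/s.
Transfer-orbit speed at r₁ (vis-viva equation): v_p = √[μ(2/r₁ − 1/a_t)] = 38.890 km/s.
First burn Δv₁ = |v_p − v₁| = 9.107 km/s.
At r₂, v₂ = √(μ/r₂) = 12.388 km/s.
Transfer-orbit speed at r₂: v_a = √[μ(2/r₂ − 1/a_t)] = 6.7283 km/s.
Second burn Δv₂ = |v₂ − v_a| = 5.660 km/s.
Total Δv = Δv₁ + Δv₂ = 14.77 km/s.

Δv = 14.77 km/s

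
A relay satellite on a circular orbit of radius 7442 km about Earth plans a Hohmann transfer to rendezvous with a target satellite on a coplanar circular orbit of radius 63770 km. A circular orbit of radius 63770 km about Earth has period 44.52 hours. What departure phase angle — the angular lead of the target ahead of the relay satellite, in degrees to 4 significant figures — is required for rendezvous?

φ = 104.9°

From Kepler's third law T² = 4π²r³/μ at r = 63770 km, T = 44.52 hours = 44.52 × 3600 s = 1.60272×10^5 s: μ = 4π²r³/T² = 3.98560×10^5 km³/s².
Transfer-ellipse semi-major axis a_t = (r₁ + r₂)/2 = (7442 + 63770)/2 = 35606 km.
Transfer time t = π√(a_t³/μ) = 33434 s.
The target's mean motion on its circular orbit is ω₂ = √(μ/r₂³) = 3.9203×10^-5 rad/s.
Angle swept by the target during transfer: ω₂·t = 1.3107 rad = 75.10°.
Arrival is 180° from departure on the ellipse, so φ = 180° − 75.10° = 104.9°.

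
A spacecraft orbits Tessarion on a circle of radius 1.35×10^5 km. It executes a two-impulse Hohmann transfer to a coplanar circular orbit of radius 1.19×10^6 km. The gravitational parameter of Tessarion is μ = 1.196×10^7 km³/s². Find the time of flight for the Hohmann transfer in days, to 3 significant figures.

t = 5.67 days

The Hohmann ellipse has a_t = (r₁ + r₂)/2 = 6.625×10^5 km.
By Kepler's third law the transfer-orbit period is T = 2π√(a_t³/μ), so t = T/2 = 4.898×10^5 s.
Converting: 4.898×10^5 s ÷ 86400 s/day = 5.67 days.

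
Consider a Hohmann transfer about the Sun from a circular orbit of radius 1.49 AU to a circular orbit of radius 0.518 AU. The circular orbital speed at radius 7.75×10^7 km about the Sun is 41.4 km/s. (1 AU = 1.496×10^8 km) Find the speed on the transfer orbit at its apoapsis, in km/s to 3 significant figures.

From the circular-orbit relation v² = μ/r at r = 7.75×10^7 km: μ = v²r = (41.4)² × 7.75×10^7 = 1.32832×10^11 km³/s².
In km: r₁ = 1.49 × 1.496×10^8 = 2.22904×10^8 km; r₂ = 0.518 × 1.496×10^8 = 7.74928×10^7 km.
Transfer-ellipse semi-major axis a_t = (r₁ + r₂)/2 = (2.22904×10^8 + 7.74928×10^7)/2 = 1.501984×10^8 km.
The apoapsis of the transfer ellipse is at r = 2.22904×10^8 km.
Applying v² = μ(2/r − 1/a_t): v = 17.53 km/s.

v = 17.5 km/s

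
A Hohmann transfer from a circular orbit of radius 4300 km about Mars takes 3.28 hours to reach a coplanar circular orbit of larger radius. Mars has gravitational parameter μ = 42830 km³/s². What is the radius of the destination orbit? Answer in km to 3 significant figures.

r₂ = 12600 km

Transfer time t = 3.28 hours = 11808 s, and t = π√(a_t³/μ).
So a_t = (μ t²/π²)^(1/3) = (42830 × (11808)² / π²)^(1/3) = 8458.0 km.
Since a_t = (r₁ + r₂)/2, r₂ = 2a_t − r₁ = 2×8458.0 − 4300 = 12616 km.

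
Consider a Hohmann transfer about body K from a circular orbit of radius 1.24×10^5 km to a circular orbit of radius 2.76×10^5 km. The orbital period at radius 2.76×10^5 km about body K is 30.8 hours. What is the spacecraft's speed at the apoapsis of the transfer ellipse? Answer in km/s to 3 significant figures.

v = 12.3 km/s

From Kepler's third law T² = 4π²r³/μ at r = 2.76×10^5 km, T = 30.8 hours = 30.8 × 3600 s = 1.1088×10^5 s: μ = 4π²r³/T² = 6.75119×10^7 km³/s².
The Hohmann ellipse has a_t = (r₁ + r₂)/2 = 2.000×10^5 km.
At apoapsis, r = 2.760×10^5 km.
Applying v² = μ(2/r − 1/a_t): v = 12.31 km/s.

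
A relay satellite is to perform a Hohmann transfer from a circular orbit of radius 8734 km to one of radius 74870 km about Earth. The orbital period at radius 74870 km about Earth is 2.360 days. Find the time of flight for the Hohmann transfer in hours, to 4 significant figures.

From Kepler's third law T² = 4π²r³/μ at r = 74870 km, T = 2.360 days = 2.360 × 86400 s = 2.03904×10^5 s: μ = 4π²r³/T² = 3.98503×10^5 km³/s².
The Hohmann ellipse has a_t = (r₁ + r₂)/2 = 41802 km.
By Kepler's third law the transfer-orbit period is T = 2π√(a_t³/μ), so t = T/2 = 42530 s.
Converting: 42530 s ÷ 3600 s/hour = 11.81 hours.

t = 11.81 hours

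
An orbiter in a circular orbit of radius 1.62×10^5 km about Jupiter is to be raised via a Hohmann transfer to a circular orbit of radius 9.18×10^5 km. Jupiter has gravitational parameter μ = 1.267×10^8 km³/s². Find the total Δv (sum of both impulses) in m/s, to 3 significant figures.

Transfer-ellipse semi-major axis a_t = (r₁ + r₂)/2 = (1.620×10^5 + 9.180×10^5)/2 = 5.400×10^5 km.
Circular speed at r₁: v₁ = √(μ/r₁) = √(1.267×10^8/1.620×10^5) = 27.966 km/s.
Transfer-orbit speed at r₁ (vis-viva): v_p = √[μ(2/r₁ − 1/a_t)] = 36.463 km/s.
First burn Δv₁ = |v_p − v₁| = 8.497 km/s.
Circular speed at r₂: v₂ = √(μ/r₂) = 11.748 km/s.
Transfer-orbit speed at r₂: v_a = √[μ(2/r₂ − 1/a_t)] = 6.4347 km/s.
Second burn Δv₂ = |v₂ − v_a| = 5.313 km/s.
Total Δv = Δv₁ + Δv₂ = 13.81 km/s.

Δv = 13800 m/s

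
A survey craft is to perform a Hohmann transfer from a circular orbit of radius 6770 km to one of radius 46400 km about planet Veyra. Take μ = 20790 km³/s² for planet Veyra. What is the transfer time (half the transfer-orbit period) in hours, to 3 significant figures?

t = 26.2 hours

Transfer-ellipse semi-major axis a_t = (r₁ + r₂)/2 = (6770 + 46400)/2 = 26585 km.
Half the transfer-orbit period gives t = π√(a_t³/μ) = 94440 s.
Converting: 94440 s ÷ 3600 s/hour = 26.2 hours.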